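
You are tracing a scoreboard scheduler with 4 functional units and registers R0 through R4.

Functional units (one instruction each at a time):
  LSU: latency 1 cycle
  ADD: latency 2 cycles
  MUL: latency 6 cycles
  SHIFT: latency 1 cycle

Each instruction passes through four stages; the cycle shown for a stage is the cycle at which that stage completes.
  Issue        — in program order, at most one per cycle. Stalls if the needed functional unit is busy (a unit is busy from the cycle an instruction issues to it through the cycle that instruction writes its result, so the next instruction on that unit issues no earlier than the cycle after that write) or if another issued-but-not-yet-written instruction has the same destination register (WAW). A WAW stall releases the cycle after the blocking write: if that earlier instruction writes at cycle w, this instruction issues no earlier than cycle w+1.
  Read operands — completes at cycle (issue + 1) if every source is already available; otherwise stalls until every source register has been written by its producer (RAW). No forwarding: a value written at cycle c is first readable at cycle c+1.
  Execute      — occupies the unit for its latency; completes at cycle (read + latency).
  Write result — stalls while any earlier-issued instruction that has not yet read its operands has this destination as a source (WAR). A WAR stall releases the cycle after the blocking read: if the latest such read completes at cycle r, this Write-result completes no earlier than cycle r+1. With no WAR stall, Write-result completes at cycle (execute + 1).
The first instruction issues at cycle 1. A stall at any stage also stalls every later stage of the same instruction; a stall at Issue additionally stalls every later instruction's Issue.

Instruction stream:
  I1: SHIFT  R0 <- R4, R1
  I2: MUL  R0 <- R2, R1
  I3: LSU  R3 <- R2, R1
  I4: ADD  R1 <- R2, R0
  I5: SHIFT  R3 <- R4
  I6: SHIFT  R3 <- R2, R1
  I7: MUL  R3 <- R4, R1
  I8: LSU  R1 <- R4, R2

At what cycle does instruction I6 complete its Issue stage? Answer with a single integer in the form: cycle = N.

[1] I1 dispatched to SHIFT
[2] I1 operands ready
[3] I1 complete
[4] R0←I1
[5] I2 dispatched to MUL
[6] I2 operands ready · I3 dispatched to LSU
[7] I3 operands ready · I4 dispatched to ADD
[8] I3 complete
[9] R3←I3
[10] I5 dispatched to SHIFT
[11] I5 operands ready
[12] I2 complete · I5 complete
[13] R0←I2 · R3←I5
[14] I4 operands ready · I6 dispatched to SHIFT
[16] I4 complete
[17] R1←I4
[18] I6 operands ready
[19] I6 complete
[20] R3←I6
[21] I7 dispatched to MUL
[22] I7 operands ready · I8 dispatched to LSU
[23] I8 operands ready
[24] I8 complete
[25] R1←I8
[28] I7 complete
[29] R3←I7

cycle = 14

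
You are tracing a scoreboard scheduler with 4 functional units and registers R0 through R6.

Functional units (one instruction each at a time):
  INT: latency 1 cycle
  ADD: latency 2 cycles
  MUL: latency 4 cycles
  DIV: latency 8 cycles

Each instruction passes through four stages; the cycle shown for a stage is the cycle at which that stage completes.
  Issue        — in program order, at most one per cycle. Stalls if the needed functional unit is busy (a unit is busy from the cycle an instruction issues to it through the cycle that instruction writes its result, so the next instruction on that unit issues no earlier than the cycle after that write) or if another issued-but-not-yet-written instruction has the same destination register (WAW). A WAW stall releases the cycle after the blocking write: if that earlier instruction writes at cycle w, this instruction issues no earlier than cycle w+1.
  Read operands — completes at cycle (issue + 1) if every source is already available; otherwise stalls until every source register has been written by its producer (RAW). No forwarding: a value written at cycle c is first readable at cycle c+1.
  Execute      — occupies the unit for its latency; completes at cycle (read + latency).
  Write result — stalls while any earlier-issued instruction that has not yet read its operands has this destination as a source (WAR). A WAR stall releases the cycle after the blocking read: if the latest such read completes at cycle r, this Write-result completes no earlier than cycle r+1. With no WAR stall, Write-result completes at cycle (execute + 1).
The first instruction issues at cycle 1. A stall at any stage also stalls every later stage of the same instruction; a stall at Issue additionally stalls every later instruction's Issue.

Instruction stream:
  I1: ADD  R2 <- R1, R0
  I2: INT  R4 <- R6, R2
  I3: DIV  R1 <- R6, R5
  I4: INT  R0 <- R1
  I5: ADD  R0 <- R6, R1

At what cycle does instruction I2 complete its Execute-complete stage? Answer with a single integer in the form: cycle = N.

t=1  I1 issues→ADD
t=2  I1 reads; I2 issues→INT
t=3  I3 issues→DIV
t=4  I1 exec-done; I3 reads
t=5  I1 writes R2
t=6  I2 reads
t=7  I2 exec-done
t=8  I2 writes R4
t=9  I4 issues→INT
t=12  I3 exec-done
t=13  I3 writes R1
t=14  I4 reads
t=15  I4 exec-done
t=16  I4 writes R0
t=17  I5 issues→ADD
t=18  I5 reads
t=20  I5 exec-done
t=21  I5 writes R0

cycle = 7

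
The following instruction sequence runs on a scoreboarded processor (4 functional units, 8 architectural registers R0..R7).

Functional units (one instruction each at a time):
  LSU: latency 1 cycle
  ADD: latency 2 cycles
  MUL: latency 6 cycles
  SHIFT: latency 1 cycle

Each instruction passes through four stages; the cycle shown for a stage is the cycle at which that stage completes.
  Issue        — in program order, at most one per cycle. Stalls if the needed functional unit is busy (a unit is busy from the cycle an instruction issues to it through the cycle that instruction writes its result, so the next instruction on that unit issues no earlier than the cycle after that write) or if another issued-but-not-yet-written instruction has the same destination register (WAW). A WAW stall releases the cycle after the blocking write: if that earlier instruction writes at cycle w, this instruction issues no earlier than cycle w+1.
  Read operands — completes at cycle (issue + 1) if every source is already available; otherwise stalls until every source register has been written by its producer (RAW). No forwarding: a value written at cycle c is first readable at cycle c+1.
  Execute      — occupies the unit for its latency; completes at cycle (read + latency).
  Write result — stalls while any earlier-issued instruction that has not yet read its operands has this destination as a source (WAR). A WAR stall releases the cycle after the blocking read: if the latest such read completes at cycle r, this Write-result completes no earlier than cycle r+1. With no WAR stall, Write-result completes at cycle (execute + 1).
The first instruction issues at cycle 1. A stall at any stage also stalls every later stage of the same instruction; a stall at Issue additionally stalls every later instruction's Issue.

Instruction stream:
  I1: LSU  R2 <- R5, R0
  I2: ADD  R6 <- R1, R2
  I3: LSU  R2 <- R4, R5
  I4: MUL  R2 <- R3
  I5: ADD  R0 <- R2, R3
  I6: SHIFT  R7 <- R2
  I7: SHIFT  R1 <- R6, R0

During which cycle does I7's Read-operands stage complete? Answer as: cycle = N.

cycle = 22

cycle 1: issue I1 (LSU)
cycle 2: I1 read-ops, issue I2 (ADD)
cycle 3: I1 finished on LSU
cycle 4: I1→R2
cycle 5: I2 read-ops, issue I3 (LSU)
cycle 6: I3 read-ops
cycle 7: I2 finished on ADD, I3 finished on LSU
cycle 8: I2→R6, I3→R2
cycle 9: issue I4 (MUL)
cycle 10: I4 read-ops, issue I5 (ADD)
cycle 11: issue I6 (SHIFT)
cycle 16: I4 finished on MUL
cycle 17: I4→R2
cycle 18: I5 read-ops, I6 read-ops
cycle 19: I6 finished on SHIFT
cycle 20: I5 finished on ADD, I6→R7
cycle 21: I5→R0, issue I7 (SHIFT)
cycle 22: I7 read-ops
cycle 23: I7 finished on SHIFT
cycle 24: I7→R1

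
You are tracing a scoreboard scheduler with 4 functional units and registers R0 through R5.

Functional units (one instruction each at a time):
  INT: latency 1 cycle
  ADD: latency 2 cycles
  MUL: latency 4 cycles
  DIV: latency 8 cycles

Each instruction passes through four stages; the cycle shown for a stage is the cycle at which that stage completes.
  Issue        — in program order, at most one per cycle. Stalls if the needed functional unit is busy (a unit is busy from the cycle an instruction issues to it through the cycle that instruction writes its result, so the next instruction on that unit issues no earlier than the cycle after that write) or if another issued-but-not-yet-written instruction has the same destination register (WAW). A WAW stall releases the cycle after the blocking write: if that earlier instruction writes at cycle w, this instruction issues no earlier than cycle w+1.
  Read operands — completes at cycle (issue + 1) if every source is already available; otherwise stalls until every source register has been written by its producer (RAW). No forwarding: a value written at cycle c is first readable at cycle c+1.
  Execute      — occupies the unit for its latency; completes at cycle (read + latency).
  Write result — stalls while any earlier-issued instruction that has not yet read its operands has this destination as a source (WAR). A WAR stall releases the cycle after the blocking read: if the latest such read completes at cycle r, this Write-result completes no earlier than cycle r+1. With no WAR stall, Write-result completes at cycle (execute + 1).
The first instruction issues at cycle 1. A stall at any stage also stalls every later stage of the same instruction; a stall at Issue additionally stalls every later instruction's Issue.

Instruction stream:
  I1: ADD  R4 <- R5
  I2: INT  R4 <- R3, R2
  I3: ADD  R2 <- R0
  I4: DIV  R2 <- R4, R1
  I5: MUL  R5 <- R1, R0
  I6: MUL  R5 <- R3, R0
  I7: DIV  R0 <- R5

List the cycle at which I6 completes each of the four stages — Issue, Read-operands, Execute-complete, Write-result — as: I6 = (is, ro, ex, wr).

I1: IS=1 RO=2 EX=4 WR=5
I2: IS=6 RO=7 EX=8 WR=9  [WAW R4: wait I1 write@5]
I3: IS=7 RO=8 EX=10 WR=11
I4: IS=12 RO=13 EX=21 WR=22  [WAW R2: wait I3 write@11]
I5: IS=13 RO=14 EX=18 WR=19
I6: IS=20 RO=21 EX=25 WR=26  [struct: MUL busy until I5 writes@19]
I7: IS=23 RO=27 EX=35 WR=36  [struct: DIV busy until I4 writes@22; RAW R5: wait I6 write@26]

I6 = (20, 21, 25, 26)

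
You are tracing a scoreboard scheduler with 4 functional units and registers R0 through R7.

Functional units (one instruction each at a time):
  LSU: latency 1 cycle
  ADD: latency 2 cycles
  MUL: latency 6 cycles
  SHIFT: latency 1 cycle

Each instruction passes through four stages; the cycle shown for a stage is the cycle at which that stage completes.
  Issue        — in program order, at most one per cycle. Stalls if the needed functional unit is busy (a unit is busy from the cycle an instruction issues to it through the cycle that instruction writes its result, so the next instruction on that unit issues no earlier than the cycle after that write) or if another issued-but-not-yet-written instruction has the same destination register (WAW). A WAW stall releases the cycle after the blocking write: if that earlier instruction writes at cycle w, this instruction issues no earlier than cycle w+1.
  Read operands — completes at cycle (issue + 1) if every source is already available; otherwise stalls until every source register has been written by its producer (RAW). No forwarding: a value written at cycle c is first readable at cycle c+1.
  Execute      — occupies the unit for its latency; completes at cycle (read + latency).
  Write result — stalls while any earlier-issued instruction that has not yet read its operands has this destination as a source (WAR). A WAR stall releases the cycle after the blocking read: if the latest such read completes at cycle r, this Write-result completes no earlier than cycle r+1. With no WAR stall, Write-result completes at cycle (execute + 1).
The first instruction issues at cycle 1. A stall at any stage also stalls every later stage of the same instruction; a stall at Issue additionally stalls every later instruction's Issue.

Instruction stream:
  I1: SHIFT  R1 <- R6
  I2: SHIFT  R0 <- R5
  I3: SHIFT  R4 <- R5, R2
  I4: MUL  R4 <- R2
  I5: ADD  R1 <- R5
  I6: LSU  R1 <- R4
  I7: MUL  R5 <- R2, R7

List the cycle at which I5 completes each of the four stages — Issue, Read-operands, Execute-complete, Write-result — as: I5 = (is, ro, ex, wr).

I5 = (14, 15, 17, 18)

I1 -> (1, 2, 3, 4)
I2 -> (5, 6, 7, 8)  // struct: SHIFT busy until I1 writes@4
I3 -> (9, 10, 11, 12)  // struct: SHIFT busy until I2 writes@8
I4 -> (13, 14, 20, 21)  // WAW R4: wait I3 write@12
I5 -> (14, 15, 17, 18)
I6 -> (19, 22, 23, 24)  // WAW R1: wait I5 write@18, RAW R4: wait I4 write@21
I7 -> (22, 23, 29, 30)  // struct: MUL busy until I4 writes@21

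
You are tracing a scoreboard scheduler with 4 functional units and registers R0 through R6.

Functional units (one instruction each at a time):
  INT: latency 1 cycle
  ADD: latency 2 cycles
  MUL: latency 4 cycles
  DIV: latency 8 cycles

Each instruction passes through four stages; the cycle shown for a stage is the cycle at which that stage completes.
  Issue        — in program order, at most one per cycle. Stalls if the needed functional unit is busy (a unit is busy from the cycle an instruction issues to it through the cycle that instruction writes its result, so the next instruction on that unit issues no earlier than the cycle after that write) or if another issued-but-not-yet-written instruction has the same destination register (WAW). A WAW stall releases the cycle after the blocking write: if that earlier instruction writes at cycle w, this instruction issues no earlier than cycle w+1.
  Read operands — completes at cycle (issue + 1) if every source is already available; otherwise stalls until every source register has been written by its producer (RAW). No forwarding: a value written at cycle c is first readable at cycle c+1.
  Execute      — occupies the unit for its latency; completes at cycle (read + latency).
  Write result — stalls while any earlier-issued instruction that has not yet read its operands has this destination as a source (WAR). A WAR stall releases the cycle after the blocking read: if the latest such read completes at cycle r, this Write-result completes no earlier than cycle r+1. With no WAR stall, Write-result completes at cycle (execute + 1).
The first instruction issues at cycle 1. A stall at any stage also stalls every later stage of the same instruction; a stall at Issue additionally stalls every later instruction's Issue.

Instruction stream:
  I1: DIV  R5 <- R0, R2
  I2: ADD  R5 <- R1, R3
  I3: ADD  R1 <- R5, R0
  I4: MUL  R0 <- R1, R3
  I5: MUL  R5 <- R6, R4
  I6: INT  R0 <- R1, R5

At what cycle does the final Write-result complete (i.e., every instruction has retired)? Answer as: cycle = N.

cycle = 37

[1] I1→DIV
[2] I1 RO
[10] I1 EX
[11] I1 WR R5
[12] I2→ADD
[13] I2 RO
[15] I2 EX
[16] I2 WR R5
[17] I3→ADD
[18] I3 RO; I4→MUL
[20] I3 EX
[21] I3 WR R1
[22] I4 RO
[26] I4 EX
[27] I4 WR R0
[28] I5→MUL
[29] I5 RO; I6→INT
[33] I5 EX
[34] I5 WR R5
[35] I6 RO
[36] I6 EX
[37] I6 WR R0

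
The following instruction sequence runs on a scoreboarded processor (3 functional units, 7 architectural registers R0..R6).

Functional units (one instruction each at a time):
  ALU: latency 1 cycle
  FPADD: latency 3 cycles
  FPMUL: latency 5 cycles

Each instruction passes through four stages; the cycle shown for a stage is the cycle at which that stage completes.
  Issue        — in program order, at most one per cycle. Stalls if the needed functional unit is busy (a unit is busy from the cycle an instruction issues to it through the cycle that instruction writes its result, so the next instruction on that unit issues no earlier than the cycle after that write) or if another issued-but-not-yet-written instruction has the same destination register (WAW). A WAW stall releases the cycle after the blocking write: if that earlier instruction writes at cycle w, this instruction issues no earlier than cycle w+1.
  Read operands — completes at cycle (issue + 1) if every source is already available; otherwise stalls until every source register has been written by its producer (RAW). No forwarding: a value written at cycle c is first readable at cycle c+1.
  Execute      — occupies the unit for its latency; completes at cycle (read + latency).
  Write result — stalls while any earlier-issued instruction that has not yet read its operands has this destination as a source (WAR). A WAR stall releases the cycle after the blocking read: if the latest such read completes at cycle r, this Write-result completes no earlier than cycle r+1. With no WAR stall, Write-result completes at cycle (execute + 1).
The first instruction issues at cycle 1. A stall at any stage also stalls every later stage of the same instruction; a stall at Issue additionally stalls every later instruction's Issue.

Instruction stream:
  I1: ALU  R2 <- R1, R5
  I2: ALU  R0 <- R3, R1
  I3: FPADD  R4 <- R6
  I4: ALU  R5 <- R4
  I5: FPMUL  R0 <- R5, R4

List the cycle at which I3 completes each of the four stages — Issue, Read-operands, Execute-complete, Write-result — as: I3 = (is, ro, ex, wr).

1) issue 1, read 2, done 3, write 4
2) issue 5, read 6, done 7, write 8  <struct: ALU busy until I1 writes@4>
3) issue 6, read 7, done 10, write 11
4) issue 9, read 12, done 13, write 14  <struct: ALU busy until I2 writes@8 / RAW R4: wait I3 write@11>
5) issue 10, read 15, done 20, write 21  <RAW R5: wait I4 write@14>

I3 = (6, 7, 10, 11)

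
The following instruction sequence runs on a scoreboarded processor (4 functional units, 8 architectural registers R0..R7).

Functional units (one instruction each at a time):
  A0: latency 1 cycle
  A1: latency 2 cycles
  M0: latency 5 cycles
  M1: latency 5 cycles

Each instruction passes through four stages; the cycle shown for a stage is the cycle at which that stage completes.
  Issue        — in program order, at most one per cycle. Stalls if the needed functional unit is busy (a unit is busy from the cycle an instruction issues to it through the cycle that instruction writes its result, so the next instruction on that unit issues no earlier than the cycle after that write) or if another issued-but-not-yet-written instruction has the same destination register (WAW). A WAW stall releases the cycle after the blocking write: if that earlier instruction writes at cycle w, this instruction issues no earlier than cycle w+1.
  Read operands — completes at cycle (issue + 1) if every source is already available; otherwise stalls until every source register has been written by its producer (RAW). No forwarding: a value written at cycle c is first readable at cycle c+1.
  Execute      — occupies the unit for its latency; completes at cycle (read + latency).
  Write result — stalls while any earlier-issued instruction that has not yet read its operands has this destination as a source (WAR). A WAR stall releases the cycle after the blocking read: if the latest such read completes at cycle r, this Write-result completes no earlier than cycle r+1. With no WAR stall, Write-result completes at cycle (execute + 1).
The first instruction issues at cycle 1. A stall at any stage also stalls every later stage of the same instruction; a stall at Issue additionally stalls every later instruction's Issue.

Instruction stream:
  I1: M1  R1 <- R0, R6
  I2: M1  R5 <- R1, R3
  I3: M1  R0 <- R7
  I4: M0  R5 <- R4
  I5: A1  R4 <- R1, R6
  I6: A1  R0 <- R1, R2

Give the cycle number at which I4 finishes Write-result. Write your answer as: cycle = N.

cycle = 25

cycle 1: issue I1 (M1)
cycle 2: I1 read-ops
cycle 7: I1 finished on M1
cycle 8: I1→R1
cycle 9: issue I2 (M1)
cycle 10: I2 read-ops
cycle 15: I2 finished on M1
cycle 16: I2→R5
cycle 17: issue I3 (M1)
cycle 18: I3 read-ops | issue I4 (M0)
cycle 19: I4 read-ops | issue I5 (A1)
cycle 20: I5 read-ops
cycle 22: I5 finished on A1
cycle 23: I3 finished on M1 | I5→R4
cycle 24: I3→R0 | I4 finished on M0
cycle 25: I4→R5 | issue I6 (A1)
cycle 26: I6 read-ops
cycle 28: I6 finished on A1
cycle 29: I6→R0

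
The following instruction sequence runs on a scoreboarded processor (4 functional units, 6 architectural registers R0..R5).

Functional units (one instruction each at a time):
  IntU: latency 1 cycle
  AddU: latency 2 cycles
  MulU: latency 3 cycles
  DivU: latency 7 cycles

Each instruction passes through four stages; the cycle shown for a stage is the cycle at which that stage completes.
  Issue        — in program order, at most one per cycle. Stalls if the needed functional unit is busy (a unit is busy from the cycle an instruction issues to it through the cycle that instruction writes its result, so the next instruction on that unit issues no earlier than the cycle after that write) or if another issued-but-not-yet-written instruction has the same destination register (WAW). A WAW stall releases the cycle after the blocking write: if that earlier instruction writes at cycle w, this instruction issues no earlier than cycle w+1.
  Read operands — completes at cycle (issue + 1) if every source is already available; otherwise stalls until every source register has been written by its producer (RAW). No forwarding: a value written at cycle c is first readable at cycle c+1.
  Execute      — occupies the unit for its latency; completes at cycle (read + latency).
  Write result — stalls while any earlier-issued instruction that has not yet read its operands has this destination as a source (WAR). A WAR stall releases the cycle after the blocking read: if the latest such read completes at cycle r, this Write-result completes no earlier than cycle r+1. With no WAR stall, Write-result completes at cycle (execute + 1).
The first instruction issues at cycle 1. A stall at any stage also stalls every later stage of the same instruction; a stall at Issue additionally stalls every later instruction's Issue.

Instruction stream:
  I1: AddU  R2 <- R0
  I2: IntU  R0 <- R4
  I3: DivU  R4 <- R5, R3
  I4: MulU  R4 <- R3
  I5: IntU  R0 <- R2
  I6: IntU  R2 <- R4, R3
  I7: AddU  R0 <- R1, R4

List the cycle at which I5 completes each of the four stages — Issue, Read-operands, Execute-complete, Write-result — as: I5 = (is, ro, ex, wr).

t=1  issue I1 (AddU)
t=2  I1 read-ops; issue I2 (IntU)
t=3  I2 read-ops; issue I3 (DivU)
t=4  I1 finished on AddU; I2 finished on IntU; I3 read-ops
t=5  I1→R2; I2→R0
t=11  I3 finished on DivU
t=12  I3→R4
t=13  issue I4 (MulU)
t=14  I4 read-ops; issue I5 (IntU)
t=15  I5 read-ops
t=16  I5 finished on IntU
t=17  I4 finished on MulU; I5→R0
t=18  I4→R4; issue I6 (IntU)
t=19  I6 read-ops; issue I7 (AddU)
t=20  I6 finished on IntU; I7 read-ops
t=21  I6→R2
t=22  I7 finished on AddU
t=23  I7→R0

I5 = (14, 15, 16, 17)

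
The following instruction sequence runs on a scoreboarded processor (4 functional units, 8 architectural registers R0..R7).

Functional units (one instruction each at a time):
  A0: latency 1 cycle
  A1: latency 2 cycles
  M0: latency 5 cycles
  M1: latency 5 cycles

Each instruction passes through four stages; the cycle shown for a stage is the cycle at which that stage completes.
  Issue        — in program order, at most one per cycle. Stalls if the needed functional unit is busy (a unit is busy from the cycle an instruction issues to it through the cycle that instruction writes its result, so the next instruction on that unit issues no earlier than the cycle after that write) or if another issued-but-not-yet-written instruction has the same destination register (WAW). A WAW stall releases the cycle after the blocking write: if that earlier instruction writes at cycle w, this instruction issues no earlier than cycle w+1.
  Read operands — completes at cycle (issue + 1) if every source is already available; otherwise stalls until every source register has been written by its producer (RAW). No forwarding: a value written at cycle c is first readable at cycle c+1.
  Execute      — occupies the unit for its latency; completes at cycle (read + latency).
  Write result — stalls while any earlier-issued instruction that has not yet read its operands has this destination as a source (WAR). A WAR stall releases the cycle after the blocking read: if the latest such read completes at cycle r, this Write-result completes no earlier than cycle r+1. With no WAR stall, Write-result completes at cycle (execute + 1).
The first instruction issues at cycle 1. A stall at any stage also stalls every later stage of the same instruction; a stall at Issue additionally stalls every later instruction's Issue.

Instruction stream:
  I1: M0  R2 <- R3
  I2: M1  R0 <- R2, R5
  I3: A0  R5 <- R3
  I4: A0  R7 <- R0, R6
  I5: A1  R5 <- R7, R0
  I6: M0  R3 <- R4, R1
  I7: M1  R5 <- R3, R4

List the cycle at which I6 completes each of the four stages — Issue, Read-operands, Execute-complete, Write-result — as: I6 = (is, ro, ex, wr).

I6 = (13, 14, 19, 20)

I1 -> (1, 2, 7, 8)
I2 -> (2, 9, 14, 15)  // RAW R2: wait I1 write@8
I3 -> (3, 4, 5, 10)  // WAR R5: wait I2 read@9
I4 -> (11, 16, 17, 18)  // struct: A0 busy until I3 writes@10, RAW R0: wait I2 write@15
I5 -> (12, 19, 21, 22)  // RAW R7: wait I4 write@18
I6 -> (13, 14, 19, 20)
I7 -> (23, 24, 29, 30)  // WAW R5: wait I5 write@22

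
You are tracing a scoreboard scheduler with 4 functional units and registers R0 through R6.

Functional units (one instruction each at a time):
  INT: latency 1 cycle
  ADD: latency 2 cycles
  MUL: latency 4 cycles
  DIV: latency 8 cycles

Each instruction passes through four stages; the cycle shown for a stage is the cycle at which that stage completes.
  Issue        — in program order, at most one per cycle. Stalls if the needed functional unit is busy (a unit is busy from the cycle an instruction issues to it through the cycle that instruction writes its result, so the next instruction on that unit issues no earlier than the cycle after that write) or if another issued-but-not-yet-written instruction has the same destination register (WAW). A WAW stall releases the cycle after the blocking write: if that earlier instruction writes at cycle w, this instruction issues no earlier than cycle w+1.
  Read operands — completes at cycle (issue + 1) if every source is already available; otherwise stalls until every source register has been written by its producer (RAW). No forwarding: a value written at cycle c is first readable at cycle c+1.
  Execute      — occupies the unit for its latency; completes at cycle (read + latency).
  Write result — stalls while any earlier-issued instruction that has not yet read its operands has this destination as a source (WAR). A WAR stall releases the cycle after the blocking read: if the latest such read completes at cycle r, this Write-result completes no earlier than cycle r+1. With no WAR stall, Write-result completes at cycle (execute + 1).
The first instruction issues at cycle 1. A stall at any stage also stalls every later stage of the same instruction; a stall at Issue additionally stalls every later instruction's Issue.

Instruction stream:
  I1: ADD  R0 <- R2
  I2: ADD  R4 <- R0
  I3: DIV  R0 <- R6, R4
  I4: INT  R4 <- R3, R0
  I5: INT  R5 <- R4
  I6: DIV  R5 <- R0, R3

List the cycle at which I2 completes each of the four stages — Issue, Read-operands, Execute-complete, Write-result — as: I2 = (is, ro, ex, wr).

[1] I1 dispatched to ADD
[2] I1 operands ready
[4] I1 complete
[5] R0←I1
[6] I2 dispatched to ADD
[7] I2 operands ready, I3 dispatched to DIV
[9] I2 complete
[10] R4←I2
[11] I3 operands ready, I4 dispatched to INT
[19] I3 complete
[20] R0←I3
[21] I4 operands ready
[22] I4 complete
[23] R4←I4
[24] I5 dispatched to INT
[25] I5 operands ready
[26] I5 complete
[27] R5←I5
[28] I6 dispatched to DIV
[29] I6 operands ready
[37] I6 complete
[38] R5←I6

I2 = (6, 7, 9, 10)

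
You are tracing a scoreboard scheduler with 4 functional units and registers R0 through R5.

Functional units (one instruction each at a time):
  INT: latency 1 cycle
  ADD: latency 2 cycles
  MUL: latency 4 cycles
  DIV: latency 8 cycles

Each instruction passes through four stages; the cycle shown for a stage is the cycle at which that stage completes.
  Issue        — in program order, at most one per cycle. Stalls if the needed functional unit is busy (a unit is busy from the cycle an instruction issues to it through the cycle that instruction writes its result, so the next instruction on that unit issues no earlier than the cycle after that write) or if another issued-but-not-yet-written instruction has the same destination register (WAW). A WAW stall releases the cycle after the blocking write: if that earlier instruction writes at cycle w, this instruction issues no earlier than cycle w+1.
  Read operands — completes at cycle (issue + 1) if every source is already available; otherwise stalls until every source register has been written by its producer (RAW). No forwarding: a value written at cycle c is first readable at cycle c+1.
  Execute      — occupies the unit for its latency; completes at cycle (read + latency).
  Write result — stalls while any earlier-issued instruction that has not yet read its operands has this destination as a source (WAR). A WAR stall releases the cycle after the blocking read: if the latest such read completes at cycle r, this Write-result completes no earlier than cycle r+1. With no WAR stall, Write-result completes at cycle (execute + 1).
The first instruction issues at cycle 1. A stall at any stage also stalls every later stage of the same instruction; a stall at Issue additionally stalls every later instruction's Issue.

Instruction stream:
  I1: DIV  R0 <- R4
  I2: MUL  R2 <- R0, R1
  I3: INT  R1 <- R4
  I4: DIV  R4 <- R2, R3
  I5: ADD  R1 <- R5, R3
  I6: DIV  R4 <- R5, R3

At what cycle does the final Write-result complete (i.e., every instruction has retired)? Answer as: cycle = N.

I1: IS=1 RO=2 EX=10 WR=11
I2: IS=2 RO=12 EX=16 WR=17  [RAW R0: wait I1 write@11]
I3: IS=3 RO=4 EX=5 WR=13  [WAR R1: wait I2 read@12]
I4: IS=12 RO=18 EX=26 WR=27  [struct: DIV busy until I1 writes@11; RAW R2: wait I2 write@17]
I5: IS=14 RO=15 EX=17 WR=18  [WAW R1: wait I3 write@13]
I6: IS=28 RO=29 EX=37 WR=38  [struct: DIV busy until I4 writes@27]

cycle = 38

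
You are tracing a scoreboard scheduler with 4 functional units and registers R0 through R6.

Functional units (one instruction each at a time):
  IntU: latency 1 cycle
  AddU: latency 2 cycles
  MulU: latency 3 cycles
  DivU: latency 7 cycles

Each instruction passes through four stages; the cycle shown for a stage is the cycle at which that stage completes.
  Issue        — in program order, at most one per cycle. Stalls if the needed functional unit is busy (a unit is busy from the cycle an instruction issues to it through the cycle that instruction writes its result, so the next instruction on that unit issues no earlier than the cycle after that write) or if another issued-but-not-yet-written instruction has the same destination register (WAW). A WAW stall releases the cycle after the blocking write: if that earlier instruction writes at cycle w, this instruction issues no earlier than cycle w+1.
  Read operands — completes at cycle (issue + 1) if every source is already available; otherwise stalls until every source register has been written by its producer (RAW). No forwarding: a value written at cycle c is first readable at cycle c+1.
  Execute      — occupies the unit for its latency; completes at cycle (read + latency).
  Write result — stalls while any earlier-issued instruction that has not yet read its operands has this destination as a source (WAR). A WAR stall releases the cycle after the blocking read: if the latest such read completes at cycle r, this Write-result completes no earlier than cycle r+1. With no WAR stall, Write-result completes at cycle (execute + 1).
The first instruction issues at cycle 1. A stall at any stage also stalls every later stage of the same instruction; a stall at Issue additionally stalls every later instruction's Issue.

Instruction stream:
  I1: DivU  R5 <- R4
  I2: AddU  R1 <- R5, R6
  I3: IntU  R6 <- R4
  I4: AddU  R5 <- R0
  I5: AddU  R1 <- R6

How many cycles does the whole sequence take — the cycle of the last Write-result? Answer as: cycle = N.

cycle = 24

[1] issue I1 (DivU)
[2] I1 read-ops | issue I2 (AddU)
[3] issue I3 (IntU)
[4] I3 read-ops
[5] I3 finished on IntU
[9] I1 finished on DivU
[10] I1→R5
[11] I2 read-ops
[12] I3→R6
[13] I2 finished on AddU
[14] I2→R1
[15] issue I4 (AddU)
[16] I4 read-ops
[18] I4 finished on AddU
[19] I4→R5
[20] issue I5 (AddU)
[21] I5 read-ops
[23] I5 finished on AddU
[24] I5→R1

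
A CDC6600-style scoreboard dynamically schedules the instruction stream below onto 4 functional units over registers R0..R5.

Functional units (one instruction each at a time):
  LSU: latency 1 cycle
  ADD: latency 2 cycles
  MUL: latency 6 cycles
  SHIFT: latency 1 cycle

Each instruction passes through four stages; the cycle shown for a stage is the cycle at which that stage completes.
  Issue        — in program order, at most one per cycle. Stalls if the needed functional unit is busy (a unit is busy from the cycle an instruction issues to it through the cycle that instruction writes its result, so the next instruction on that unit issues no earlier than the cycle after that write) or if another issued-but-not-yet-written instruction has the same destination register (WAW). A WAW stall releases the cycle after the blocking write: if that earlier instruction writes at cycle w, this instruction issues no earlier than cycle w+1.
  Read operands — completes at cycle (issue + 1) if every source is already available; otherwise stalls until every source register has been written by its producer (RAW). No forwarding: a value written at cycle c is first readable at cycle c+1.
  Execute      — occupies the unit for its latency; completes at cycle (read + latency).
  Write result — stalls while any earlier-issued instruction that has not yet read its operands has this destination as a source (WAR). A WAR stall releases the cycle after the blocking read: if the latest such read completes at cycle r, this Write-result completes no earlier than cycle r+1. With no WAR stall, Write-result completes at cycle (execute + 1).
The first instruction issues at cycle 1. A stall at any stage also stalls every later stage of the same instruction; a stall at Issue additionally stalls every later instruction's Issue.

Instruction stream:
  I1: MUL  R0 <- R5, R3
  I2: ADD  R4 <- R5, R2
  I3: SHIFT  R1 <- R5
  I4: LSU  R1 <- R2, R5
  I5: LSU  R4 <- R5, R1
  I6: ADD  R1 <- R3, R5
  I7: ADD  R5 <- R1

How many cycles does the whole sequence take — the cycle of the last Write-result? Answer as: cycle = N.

t=1  I1 dispatched to MUL
t=2  I1 operands ready · I2 dispatched to ADD
t=3  I2 operands ready · I3 dispatched to SHIFT
t=4  I3 operands ready
t=5  I2 complete · I3 complete
t=6  R4←I2 · R1←I3
t=7  I4 dispatched to LSU
t=8  I1 complete · I4 operands ready
t=9  R0←I1 · I4 complete
t=10  R1←I4
t=11  I5 dispatched to LSU
t=12  I5 operands ready · I6 dispatched to ADD
t=13  I5 complete · I6 operands ready
t=14  R4←I5
t=15  I6 complete
t=16  R1←I6
t=17  I7 dispatched to ADD
t=18  I7 operands ready
t=20  I7 complete
t=21  R5←I7

cycle = 21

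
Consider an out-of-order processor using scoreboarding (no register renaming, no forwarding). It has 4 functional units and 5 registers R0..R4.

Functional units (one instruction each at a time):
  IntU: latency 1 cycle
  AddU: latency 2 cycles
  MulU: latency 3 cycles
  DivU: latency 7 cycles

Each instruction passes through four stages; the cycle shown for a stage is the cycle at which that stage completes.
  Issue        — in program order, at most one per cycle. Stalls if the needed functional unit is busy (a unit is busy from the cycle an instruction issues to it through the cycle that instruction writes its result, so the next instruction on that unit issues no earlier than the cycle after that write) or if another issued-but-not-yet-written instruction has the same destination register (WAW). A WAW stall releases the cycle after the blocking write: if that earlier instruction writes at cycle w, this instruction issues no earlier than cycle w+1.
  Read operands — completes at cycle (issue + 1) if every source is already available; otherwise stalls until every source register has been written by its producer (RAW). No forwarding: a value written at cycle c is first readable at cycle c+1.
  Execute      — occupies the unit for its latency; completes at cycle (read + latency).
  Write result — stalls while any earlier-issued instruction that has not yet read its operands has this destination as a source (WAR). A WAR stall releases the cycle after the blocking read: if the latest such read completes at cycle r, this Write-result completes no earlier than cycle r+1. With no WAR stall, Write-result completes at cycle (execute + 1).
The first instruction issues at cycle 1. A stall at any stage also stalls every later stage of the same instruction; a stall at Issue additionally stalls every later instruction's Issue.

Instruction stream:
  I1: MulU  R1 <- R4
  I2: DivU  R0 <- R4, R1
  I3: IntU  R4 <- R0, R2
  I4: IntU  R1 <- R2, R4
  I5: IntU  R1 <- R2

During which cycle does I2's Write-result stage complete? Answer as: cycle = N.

  I1 | 1 | 2 | 5 | 6
  I2 | 2 | 7 | 14 | 15   RAW R1: wait I1 write@6
  I3 | 3 | 16 | 17 | 18   RAW R0: wait I2 write@15
  I4 | 19 | 20 | 21 | 22   struct: IntU busy until I3 writes@18
  I5 | 23 | 24 | 25 | 26   struct: IntU busy until I4 writes@22

cycle = 15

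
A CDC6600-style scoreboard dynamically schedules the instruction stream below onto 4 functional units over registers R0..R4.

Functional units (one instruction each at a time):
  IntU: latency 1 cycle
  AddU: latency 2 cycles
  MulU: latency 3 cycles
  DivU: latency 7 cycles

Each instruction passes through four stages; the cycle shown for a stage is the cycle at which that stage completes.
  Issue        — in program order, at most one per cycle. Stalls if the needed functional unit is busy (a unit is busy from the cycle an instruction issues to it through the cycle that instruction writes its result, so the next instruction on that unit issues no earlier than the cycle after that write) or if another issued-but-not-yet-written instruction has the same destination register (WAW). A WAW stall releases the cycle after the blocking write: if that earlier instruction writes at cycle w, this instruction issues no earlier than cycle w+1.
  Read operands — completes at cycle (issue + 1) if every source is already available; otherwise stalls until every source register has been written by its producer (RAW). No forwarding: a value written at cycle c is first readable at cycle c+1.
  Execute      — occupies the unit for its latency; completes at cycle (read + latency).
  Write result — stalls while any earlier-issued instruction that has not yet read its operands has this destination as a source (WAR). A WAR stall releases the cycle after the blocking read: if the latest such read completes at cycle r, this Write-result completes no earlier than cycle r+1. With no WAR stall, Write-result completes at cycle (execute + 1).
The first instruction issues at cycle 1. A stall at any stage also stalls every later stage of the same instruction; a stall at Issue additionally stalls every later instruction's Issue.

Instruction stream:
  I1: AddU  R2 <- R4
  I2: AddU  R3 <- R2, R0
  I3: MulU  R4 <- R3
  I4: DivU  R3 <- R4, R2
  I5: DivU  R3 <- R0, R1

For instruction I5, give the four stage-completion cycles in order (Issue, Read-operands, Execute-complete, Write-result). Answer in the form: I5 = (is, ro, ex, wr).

I5 = (25, 26, 33, 34)

I1  is:1  ro:2  ex:4  wr:5
I2  is:6  ro:7  ex:9  wr:10  — struct: AddU busy until I1 writes@5
I3  is:7  ro:11  ex:14  wr:15  — RAW R3: wait I2 write@10
I4  is:11  ro:16  ex:23  wr:24  — WAW R3: wait I2 write@10, RAW R4: wait I3 write@15
I5  is:25  ro:26  ex:33  wr:34  — struct: DivU busy until I4 writes@24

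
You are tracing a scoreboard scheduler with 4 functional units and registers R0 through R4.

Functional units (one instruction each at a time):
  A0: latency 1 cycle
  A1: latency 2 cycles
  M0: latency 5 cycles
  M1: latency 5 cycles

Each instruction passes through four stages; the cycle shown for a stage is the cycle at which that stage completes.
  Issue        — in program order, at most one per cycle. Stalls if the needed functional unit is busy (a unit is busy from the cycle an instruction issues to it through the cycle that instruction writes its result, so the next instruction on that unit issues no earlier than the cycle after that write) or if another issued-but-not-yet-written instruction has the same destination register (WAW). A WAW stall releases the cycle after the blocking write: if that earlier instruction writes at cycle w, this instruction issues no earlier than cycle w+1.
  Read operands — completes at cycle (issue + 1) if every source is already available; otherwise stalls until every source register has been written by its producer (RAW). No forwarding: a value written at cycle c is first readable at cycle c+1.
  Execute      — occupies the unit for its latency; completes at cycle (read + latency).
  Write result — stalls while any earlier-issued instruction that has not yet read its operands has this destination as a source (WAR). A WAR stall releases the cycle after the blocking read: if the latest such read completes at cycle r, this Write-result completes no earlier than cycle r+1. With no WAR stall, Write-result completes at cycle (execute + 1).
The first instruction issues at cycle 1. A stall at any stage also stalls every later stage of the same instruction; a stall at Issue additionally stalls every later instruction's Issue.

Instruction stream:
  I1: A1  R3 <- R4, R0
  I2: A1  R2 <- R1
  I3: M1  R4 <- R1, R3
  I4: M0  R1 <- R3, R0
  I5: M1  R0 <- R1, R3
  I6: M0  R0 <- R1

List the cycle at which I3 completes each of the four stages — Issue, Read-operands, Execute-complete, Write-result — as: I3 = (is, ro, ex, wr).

t=1  issue I1 (A1)
t=2  I1 read-ops
t=4  I1 finished on A1
t=5  I1→R3
t=6  issue I2 (A1)
t=7  I2 read-ops · issue I3 (M1)
t=8  I3 read-ops · issue I4 (M0)
t=9  I2 finished on A1 · I4 read-ops
t=10  I2→R2
t=13  I3 finished on M1
t=14  I3→R4 · I4 finished on M0
t=15  I4→R1 · issue I5 (M1)
t=16  I5 read-ops
t=21  I5 finished on M1
t=22  I5→R0
t=23  issue I6 (M0)
t=24  I6 read-ops
t=29  I6 finished on M0
t=30  I6→R0

I3 = (7, 8, 13, 14)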